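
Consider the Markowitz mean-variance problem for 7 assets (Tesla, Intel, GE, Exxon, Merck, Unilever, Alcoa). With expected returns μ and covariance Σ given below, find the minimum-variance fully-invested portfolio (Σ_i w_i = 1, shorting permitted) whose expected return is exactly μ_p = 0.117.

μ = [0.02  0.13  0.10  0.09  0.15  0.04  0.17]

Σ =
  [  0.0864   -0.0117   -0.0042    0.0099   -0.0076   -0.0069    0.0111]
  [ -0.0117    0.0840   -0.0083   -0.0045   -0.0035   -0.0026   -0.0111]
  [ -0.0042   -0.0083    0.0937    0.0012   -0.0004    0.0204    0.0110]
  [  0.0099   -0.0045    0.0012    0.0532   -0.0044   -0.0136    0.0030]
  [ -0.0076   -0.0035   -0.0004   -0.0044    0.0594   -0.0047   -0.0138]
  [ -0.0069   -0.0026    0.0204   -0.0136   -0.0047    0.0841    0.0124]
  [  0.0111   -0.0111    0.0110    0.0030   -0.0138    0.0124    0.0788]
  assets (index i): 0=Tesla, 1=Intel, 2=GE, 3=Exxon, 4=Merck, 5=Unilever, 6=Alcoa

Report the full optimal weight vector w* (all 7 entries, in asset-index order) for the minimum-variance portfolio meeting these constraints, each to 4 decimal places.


g=Σ⁻¹μ = [0.3439  2.3206  0.8426  2.0679  3.5506  0.4936  2.7836]
h=Σ⁻¹𝟙 = [13.6313  19.1551  7.9728  22.8434  25.8011  14.7866  13.6775]
a=μᵀg=1.604471  b=𝟙ᵀg=12.402771  c=𝟙ᵀh=117.867732  D=ac−b²=35.286674
λ₁=(c·0.117−b)/D = (117.867732·0.117−12.402771)/35.286674 = 0.039328
λ₂=(a−b·0.117)/D = (1.604471−12.402771·0.117)/35.286674 = 0.004346
w* = 0.039328·g + 0.004346·h:
  w_0 = 0.039328·0.3439 + 0.004346·13.6313 = 0.0728  (Tesla)
  w_1 = 0.039328·2.3206 + 0.004346·19.1551 = 0.1745  (Intel)
  w_2 = 0.039328·0.8426 + 0.004346·7.9728 = 0.0678  (GE)
  w_3 = 0.039328·2.0679 + 0.004346·22.8434 = 0.1806  (Exxon)
  w_4 = 0.039328·3.5506 + 0.004346·25.8011 = 0.2518  (Merck)
  w_5 = 0.039328·0.4936 + 0.004346·14.7866 = 0.0837  (Unilever)
  w_6 = 0.039328·2.7836 + 0.004346·13.6775 = 0.1689  (Alcoa)
Σw_i=1.0000  μᵀw=0.1170
σ²=wᵀΣw=λ₁·μ_p+λ₂ = 0.039328·0.117 + 0.004346 = 0.008947 ≈ 0.0089

0.0728  0.1745  0.0678  0.1806  0.2518  0.0837  0.1689


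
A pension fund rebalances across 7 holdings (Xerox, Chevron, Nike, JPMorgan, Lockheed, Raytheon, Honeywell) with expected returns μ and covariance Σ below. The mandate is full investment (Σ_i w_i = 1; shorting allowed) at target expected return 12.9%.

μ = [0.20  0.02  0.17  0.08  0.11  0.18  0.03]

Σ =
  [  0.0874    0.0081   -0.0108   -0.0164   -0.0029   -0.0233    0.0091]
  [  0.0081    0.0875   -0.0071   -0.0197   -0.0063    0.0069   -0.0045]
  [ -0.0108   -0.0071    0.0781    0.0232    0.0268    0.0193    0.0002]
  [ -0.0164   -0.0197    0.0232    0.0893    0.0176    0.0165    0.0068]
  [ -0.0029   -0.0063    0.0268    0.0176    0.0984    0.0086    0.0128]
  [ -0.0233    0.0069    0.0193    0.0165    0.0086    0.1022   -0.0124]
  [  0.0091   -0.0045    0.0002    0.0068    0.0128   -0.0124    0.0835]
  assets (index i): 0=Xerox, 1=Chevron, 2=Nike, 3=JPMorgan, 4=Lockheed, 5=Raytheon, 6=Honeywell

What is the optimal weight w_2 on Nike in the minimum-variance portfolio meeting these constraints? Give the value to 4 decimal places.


g=Σ⁻¹μ = [3.1400  0.0890  1.8095  0.5479  0.4205  2.0311  0.2101]
h=Σ⁻¹𝟙 = [14.9898  13.3709  8.7015  11.0513  4.8475  9.7807  10.8516]
a=μᵀg=1.399378  b=𝟙ᵀg=8.248035  c=𝟙ᵀh=73.593274  D=ac−b²=34.954738
λ₁=(c·0.129−b)/D = (73.593274·0.129−8.248035)/34.954738 = 0.035632
λ₂=(a−b·0.129)/D = (1.399378−8.248035·0.129)/34.954738 = 0.009595
w* = 0.035632·g + 0.009595·h:
  w_0 = 0.035632·3.1400 + 0.009595·14.9898 = 0.2557  (Xerox)
  w_1 = 0.035632·0.0890 + 0.009595·13.3709 = 0.1315  (Chevron)
  w_2 = 0.035632·1.8095 + 0.009595·8.7015 = 0.1480  (Nike)
  w_3 = 0.035632·0.5479 + 0.009595·11.0513 = 0.1256  (JPMorgan)
  w_4 = 0.035632·0.4205 + 0.009595·4.8475 = 0.0615  (Lockheed)
  w_5 = 0.035632·2.0311 + 0.009595·9.7807 = 0.1662  (Raytheon)
  w_6 = 0.035632·0.2101 + 0.009595·10.8516 = 0.1116  (Honeywell)
Σw_i=1.0000  μᵀw=0.1290
σ²=wᵀΣw=λ₁·μ_p+λ₂ = 0.035632·0.129 + 0.009595 = 0.014191 ≈ 0.0142

0.1480


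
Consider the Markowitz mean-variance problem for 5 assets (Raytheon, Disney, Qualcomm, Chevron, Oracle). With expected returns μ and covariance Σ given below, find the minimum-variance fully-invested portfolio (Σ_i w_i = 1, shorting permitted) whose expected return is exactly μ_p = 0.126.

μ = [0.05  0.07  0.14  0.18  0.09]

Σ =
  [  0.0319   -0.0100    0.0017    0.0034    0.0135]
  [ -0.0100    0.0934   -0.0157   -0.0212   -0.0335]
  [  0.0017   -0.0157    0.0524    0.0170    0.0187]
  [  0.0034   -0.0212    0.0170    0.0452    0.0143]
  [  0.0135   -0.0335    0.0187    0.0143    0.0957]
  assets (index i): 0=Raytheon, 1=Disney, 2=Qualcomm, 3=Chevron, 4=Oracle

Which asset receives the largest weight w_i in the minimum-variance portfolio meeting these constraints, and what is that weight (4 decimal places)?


Chevron (0.4123)

g=Σ⁻¹μ = [1.5242  2.3574  1.7835  4.1168  0.5870]
h=Σ⁻¹𝟙 = [32.4188  24.8931  15.0725  23.0999  8.1931]
a=μᵀg=1.284785  b=𝟙ᵀg=10.368969  c=𝟙ᵀh=103.677427  D=ac−b²=25.687692
λ₁=(c·0.126−b)/D = (103.677427·0.126−10.368969)/25.687692 = 0.104890
λ₂=(a−b·0.126)/D = (1.284785−10.368969·0.126)/25.687692 = -0.000845
w* = 0.104890·g + -0.000845·h:
  w_0 = 0.104890·1.5242 + -0.000845·32.4188 = 0.1325  (Raytheon)
  w_1 = 0.104890·2.3574 + -0.000845·24.8931 = 0.2262  (Disney)
  w_2 = 0.104890·1.7835 + -0.000845·15.0725 = 0.1743  (Qualcomm)
  w_3 = 0.104890·4.1168 + -0.000845·23.0999 = 0.4123  (Chevron)
  w_4 = 0.104890·0.5870 + -0.000845·8.1931 = 0.0546  (Oracle)
Σw_i=1.0000  μᵀw=0.1260
σ²=wᵀΣw=λ₁·μ_p+λ₂ = 0.104890·0.126 + -0.000845 = 0.012371 ≈ 0.0124


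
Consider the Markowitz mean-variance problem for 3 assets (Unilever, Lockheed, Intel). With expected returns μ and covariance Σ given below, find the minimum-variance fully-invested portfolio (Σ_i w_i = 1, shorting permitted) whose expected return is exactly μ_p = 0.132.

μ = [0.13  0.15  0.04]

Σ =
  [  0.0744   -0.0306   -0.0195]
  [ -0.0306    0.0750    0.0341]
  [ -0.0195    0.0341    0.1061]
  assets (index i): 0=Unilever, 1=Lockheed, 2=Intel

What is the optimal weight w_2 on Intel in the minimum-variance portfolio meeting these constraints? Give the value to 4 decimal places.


0.0771

p=Σ⁻¹μ = [3.0771  3.3107  -0.1215]
q=Σ⁻¹𝟙 = [23.4143  19.4930  7.4634]
a=μᵀp=0.891774  b=𝟙ᵀp=6.266341  c=𝟙ᵀq=50.370676  D=ac−b²=5.652208
λ₁=(c·0.132−b)/D = (50.370676·0.132−6.266341)/5.652208 = 0.067688
λ₂=(a−b·0.132)/D = (0.891774−6.266341·0.132)/5.652208 = 0.011432
w* = 0.067688·p + 0.011432·q:
  w_0 = 0.067688·3.0771 + 0.011432·23.4143 = 0.4760  (Unilever)
  w_1 = 0.067688·3.3107 + 0.011432·19.4930 = 0.4469  (Lockheed)
  w_2 = 0.067688·-0.1215 + 0.011432·7.4634 = 0.0771  (Intel)
Σw_i=1.0000  μᵀw=0.1320
σ²=wᵀΣw=λ₁·μ_p+λ₂ = 0.067688·0.132 + 0.011432 = 0.020367 ≈ 0.0204


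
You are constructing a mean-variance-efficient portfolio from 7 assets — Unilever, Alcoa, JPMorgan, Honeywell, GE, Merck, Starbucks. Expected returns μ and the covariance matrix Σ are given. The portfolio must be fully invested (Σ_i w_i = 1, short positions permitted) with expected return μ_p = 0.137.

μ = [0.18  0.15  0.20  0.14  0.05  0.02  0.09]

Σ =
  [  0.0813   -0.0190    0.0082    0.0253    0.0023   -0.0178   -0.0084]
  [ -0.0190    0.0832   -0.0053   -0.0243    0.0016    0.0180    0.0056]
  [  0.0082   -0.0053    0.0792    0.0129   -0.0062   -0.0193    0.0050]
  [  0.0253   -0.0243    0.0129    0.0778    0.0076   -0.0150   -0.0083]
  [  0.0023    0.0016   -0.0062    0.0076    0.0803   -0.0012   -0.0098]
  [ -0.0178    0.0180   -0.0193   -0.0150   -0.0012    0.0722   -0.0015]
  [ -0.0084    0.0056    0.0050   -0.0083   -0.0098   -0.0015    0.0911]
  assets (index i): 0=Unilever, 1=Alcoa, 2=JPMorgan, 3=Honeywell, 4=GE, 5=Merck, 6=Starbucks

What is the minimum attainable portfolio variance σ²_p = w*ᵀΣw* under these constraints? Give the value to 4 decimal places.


u=Σ⁻¹μ = [2.4251  2.6540  2.4581  1.7336  0.6873  1.2661  1.1662]
v=Σ⁻¹𝟙 = [15.5687  14.8519  15.1205  14.2133  13.5359  21.4919  13.7746]
a=μᵀu=1.733592  b=𝟙ᵀu=12.390452  c=𝟙ᵀv=108.556810  D=ac−b²=34.669898
λ₁=(c·0.137−b)/D = (108.556810·0.137−12.390452)/34.669898 = 0.071585
λ₂=(a−b·0.137)/D = (1.733592−12.390452·0.137)/34.669898 = 0.001041
w* = 0.071585·u + 0.001041·v:
  w_0 = 0.071585·2.4251 + 0.001041·15.5687 = 0.1898  (Unilever)
  w_1 = 0.071585·2.6540 + 0.001041·14.8519 = 0.2054  (Alcoa)
  w_2 = 0.071585·2.4581 + 0.001041·15.1205 = 0.1917  (JPMorgan)
  w_3 = 0.071585·1.7336 + 0.001041·14.2133 = 0.1389  (Honeywell)
  w_4 = 0.071585·0.6873 + 0.001041·13.5359 = 0.0633  (GE)
  w_5 = 0.071585·1.2661 + 0.001041·21.4919 = 0.1130  (Merck)
  w_6 = 0.071585·1.1662 + 0.001041·13.7746 = 0.0978  (Starbucks)
Σw_i=1.0000  μᵀw=0.1370
σ²=wᵀΣw=λ₁·μ_p+λ₂ = 0.071585·0.137 + 0.001041 = 0.010848 ≈ 0.0108

0.0108


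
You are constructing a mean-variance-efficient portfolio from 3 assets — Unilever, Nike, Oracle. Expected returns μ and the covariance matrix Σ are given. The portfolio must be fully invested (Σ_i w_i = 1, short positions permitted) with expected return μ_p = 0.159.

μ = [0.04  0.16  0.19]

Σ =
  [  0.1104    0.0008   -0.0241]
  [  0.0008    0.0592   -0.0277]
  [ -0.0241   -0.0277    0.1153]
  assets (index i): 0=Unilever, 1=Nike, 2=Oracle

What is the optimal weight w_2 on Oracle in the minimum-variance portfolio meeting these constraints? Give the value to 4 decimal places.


0.3708

g=Σ⁻¹μ = [0.9462  4.0035  2.8075]
h=Σ⁻¹𝟙 = [12.6496  24.8046  17.2762]
a=μᵀg=1.211833  b=𝟙ᵀg=7.757181  c=𝟙ᵀh=54.730276  D=ac−b²=6.150075
λ₁=(c·0.159−b)/D = (54.730276·0.159−7.757181)/6.150075 = 0.153646
λ₂=(a−b·0.159)/D = (1.211833−7.757181·0.159)/6.150075 = -0.003506
w* = 0.153646·g + -0.003506·h:
  w_0 = 0.153646·0.9462 + -0.003506·12.6496 = 0.1010  (Unilever)
  w_1 = 0.153646·4.0035 + -0.003506·24.8046 = 0.5282  (Nike)
  w_2 = 0.153646·2.8075 + -0.003506·17.2762 = 0.3708  (Oracle)
Σw_i=1.0000  μᵀw=0.1590
σ²=wᵀΣw=λ₁·μ_p+λ₂ = 0.153646·0.159 + -0.003506 = 0.020924 ≈ 0.0209


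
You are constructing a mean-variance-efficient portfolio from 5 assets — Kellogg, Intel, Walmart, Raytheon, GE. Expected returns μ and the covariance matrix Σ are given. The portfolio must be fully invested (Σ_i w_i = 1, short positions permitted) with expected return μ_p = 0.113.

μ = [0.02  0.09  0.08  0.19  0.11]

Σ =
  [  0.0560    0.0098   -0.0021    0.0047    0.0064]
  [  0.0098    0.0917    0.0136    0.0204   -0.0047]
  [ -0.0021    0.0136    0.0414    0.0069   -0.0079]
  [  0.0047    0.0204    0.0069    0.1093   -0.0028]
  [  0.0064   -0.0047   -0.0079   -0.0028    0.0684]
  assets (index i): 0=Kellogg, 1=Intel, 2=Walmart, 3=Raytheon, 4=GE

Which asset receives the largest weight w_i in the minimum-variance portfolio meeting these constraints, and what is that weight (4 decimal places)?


x=Σ⁻¹μ = [-0.0031  0.4477  1.8878  1.5850  1.9222]
y=Σ⁻¹𝟙 = [15.5071  4.9084  25.4523  6.3874  16.7073]
a=μᵀx=0.703836  b=𝟙ᵀx=5.839499  c=𝟙ᵀy=68.962596  D=ac−b²=14.438610
λ₁=(c·0.113−b)/D = (68.962596·0.113−5.839499)/14.438610 = 0.135281
λ₂=(a−b·0.113)/D = (0.703836−5.839499·0.113)/14.438610 = 0.003045
w* = 0.135281·x + 0.003045·y:
  w_0 = 0.135281·-0.0031 + 0.003045·15.5071 = 0.0468  (Kellogg)
  w_1 = 0.135281·0.4477 + 0.003045·4.9084 = 0.0755  (Intel)
  w_2 = 0.135281·1.8878 + 0.003045·25.4523 = 0.3329  (Walmart)
  w_3 = 0.135281·1.5850 + 0.003045·6.3874 = 0.2339  (Raytheon)
  w_4 = 0.135281·1.9222 + 0.003045·16.7073 = 0.3109  (GE)
Σw_i=1.0000  μᵀw=0.1130
σ²=wᵀΣw=λ₁·μ_p+λ₂ = 0.135281·0.113 + 0.003045 = 0.018332 ≈ 0.0183

Walmart (0.3329)


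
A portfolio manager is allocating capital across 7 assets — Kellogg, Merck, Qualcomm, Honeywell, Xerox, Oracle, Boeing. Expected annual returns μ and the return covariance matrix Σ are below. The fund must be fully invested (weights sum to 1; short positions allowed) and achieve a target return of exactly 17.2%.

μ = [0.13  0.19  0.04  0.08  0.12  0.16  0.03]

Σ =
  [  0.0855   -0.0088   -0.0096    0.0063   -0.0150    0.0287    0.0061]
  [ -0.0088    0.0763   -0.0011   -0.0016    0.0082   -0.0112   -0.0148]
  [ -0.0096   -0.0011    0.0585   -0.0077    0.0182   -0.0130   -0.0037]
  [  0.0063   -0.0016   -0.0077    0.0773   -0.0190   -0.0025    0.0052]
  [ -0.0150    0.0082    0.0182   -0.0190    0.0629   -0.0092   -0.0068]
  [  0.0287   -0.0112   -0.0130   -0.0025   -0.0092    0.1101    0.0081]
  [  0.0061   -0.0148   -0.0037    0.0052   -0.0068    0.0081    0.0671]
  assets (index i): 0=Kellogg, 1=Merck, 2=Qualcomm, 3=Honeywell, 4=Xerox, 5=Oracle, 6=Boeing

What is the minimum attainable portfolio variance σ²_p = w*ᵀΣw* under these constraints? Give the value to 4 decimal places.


x=Σ⁻¹μ = [1.6269  2.8674  0.8561  1.6536  2.5066  1.6019  0.9113]
y=Σ⁻¹𝟙 = [13.0714  18.1803  19.2205  18.2221  20.0922  10.5527  18.1348]
a=μᵀx=1.507245  b=𝟙ᵀx=12.023657  c=𝟙ᵀy=117.473934  D=ac−b²=32.493716
λ₁=(c·0.172−b)/D = (117.473934·0.172−12.023657)/32.493716 = 0.251798
λ₂=(a−b·0.172)/D = (1.507245−12.023657·0.172)/32.493716 = -0.017259
w* = 0.251798·x + -0.017259·y:
  w_0 = 0.251798·1.6269 + -0.017259·13.0714 = 0.1840  (Kellogg)
  w_1 = 0.251798·2.8674 + -0.017259·18.1803 = 0.4082  (Merck)
  w_2 = 0.251798·0.8561 + -0.017259·19.2205 = -0.1162  (Qualcomm)
  w_3 = 0.251798·1.6536 + -0.017259·18.2221 = 0.1019  (Honeywell)
  w_4 = 0.251798·2.5066 + -0.017259·20.0922 = 0.2844  (Xerox)
  w_5 = 0.251798·1.6019 + -0.017259·10.5527 = 0.2212  (Oracle)
  w_6 = 0.251798·0.9113 + -0.017259·18.1348 = -0.0835  (Boeing)
Σw_i=1.0000  μᵀw=0.1720
σ²=wᵀΣw=λ₁·μ_p+λ₂ = 0.251798·0.172 + -0.017259 = 0.026050 ≈ 0.0260

0.0260


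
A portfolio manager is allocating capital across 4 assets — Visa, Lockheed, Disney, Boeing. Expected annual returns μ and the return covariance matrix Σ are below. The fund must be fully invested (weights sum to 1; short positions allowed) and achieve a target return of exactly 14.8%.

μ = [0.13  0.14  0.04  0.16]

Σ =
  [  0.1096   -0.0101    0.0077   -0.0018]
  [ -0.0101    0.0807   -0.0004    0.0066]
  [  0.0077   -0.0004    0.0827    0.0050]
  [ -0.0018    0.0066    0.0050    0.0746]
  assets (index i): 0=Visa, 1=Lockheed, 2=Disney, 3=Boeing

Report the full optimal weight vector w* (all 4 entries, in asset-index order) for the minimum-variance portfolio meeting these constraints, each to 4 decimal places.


0.2678  0.3406  -0.0237  0.4153

p=Σ⁻¹μ = [1.3625  1.7424  0.2439  2.0071]
q=Σ⁻¹𝟙 = [9.7483  12.6979  10.5316  11.8108]
a=μᵀp=0.751964  b=𝟙ᵀp=5.355971  c=𝟙ᵀq=44.788560  D=ac−b²=4.992986
λ₁=(c·0.148−b)/D = (44.788560·0.148−5.355971)/4.992986 = 0.254905
λ₂=(a−b·0.148)/D = (0.751964−5.355971·0.148)/4.992986 = -0.008155
w* = 0.254905·p + -0.008155·q:
  w_0 = 0.254905·1.3625 + -0.008155·9.7483 = 0.2678  (Visa)
  w_1 = 0.254905·1.7424 + -0.008155·12.6979 = 0.3406  (Lockheed)
  w_2 = 0.254905·0.2439 + -0.008155·10.5316 = -0.0237  (Disney)
  w_3 = 0.254905·2.0071 + -0.008155·11.8108 = 0.4153  (Boeing)
Σw_i=1.0000  μᵀw=0.1480
σ²=wᵀΣw=λ₁·μ_p+λ₂ = 0.254905·0.148 + -0.008155 = 0.029571 ≈ 0.0296


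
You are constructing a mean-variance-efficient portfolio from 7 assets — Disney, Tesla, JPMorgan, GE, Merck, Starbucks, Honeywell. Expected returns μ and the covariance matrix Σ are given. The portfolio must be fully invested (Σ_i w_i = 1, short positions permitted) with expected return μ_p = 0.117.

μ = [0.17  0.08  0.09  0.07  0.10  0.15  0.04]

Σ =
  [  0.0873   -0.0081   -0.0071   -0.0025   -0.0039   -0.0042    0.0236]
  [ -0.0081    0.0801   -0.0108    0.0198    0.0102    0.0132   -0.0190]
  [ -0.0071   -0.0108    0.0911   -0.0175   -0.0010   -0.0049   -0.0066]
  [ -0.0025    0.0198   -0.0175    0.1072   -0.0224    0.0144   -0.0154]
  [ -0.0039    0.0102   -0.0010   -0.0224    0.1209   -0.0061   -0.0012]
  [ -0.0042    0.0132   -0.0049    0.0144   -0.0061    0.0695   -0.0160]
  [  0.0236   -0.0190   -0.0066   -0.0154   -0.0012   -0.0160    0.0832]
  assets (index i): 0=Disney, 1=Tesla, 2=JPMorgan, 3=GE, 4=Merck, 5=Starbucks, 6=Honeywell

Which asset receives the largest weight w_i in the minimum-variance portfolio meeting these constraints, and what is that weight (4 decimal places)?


Starbucks (0.2439)

u=Σ⁻¹μ = [2.1233  0.8932  1.6195  0.8396  1.1159  2.3471  0.8338]
v=Σ⁻¹𝟙 = [10.6364  13.2431  18.2686  12.9686  11.0748  16.5118  19.2111]
a=μᵀu=1.133942  b=𝟙ᵀu=9.772298  c=𝟙ᵀv=101.914390  D=ac−b²=20.067169
λ₁=(c·0.117−b)/D = (101.914390·0.117−9.772298)/20.067169 = 0.107224
λ₂=(a−b·0.117)/D = (1.133942−9.772298·0.117)/20.067169 = -0.000469
w* = 0.107224·u + -0.000469·v:
  w_0 = 0.107224·2.1233 + -0.000469·10.6364 = 0.2227  (Disney)
  w_1 = 0.107224·0.8932 + -0.000469·13.2431 = 0.0896  (Tesla)
  w_2 = 0.107224·1.6195 + -0.000469·18.2686 = 0.1651  (JPMorgan)
  w_3 = 0.107224·0.8396 + -0.000469·12.9686 = 0.0839  (GE)
  w_4 = 0.107224·1.1159 + -0.000469·11.0748 = 0.1145  (Merck)
  w_5 = 0.107224·2.3471 + -0.000469·16.5118 = 0.2439  (Starbucks)
  w_6 = 0.107224·0.8338 + -0.000469·19.2111 = 0.0804  (Honeywell)
Σw_i=1.0000  μᵀw=0.1170
σ²=wᵀΣw=λ₁·μ_p+λ₂ = 0.107224·0.117 + -0.000469 = 0.012076 ≈ 0.0121


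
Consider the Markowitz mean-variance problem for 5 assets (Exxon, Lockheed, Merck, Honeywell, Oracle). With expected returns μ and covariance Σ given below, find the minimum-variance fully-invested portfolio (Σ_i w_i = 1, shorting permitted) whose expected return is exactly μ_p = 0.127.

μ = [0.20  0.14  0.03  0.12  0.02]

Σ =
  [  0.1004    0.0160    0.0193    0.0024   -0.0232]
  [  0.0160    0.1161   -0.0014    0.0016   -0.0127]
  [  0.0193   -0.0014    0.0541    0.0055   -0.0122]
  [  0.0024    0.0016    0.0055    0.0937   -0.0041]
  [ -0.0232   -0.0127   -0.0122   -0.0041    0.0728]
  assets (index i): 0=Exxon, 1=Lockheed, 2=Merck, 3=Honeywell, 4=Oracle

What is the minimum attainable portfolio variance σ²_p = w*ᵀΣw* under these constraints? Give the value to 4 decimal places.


0.0220

u=Σ⁻¹μ = [2.0749  1.0317  -0.0204  1.2629  1.1836]
v=Σ⁻¹𝟙 = [9.5952  9.8257  19.3208  10.1011  22.3149]
a=μᵀu=0.734025  b=𝟙ᵀu=5.532700  c=𝟙ᵀv=71.157709  D=ac−b²=21.620738
λ₁=(c·0.127−b)/D = (71.157709·0.127−5.532700)/21.620738 = 0.162082
λ₂=(a−b·0.127)/D = (0.734025−5.532700·0.127)/21.620738 = 0.001451
w* = 0.162082·u + 0.001451·v:
  w_0 = 0.162082·2.0749 + 0.001451·9.5952 = 0.3502  (Exxon)
  w_1 = 0.162082·1.0317 + 0.001451·9.8257 = 0.1815  (Lockheed)
  w_2 = 0.162082·-0.0204 + 0.001451·19.3208 = 0.0247  (Merck)
  w_3 = 0.162082·1.2629 + 0.001451·10.1011 = 0.2194  (Honeywell)
  w_4 = 0.162082·1.1836 + 0.001451·22.3149 = 0.2242  (Oracle)
Σw_i=1.0000  μᵀw=0.1270
σ²=wᵀΣw=λ₁·μ_p+λ₂ = 0.162082·0.127 + 0.001451 = 0.022035 ≈ 0.0220


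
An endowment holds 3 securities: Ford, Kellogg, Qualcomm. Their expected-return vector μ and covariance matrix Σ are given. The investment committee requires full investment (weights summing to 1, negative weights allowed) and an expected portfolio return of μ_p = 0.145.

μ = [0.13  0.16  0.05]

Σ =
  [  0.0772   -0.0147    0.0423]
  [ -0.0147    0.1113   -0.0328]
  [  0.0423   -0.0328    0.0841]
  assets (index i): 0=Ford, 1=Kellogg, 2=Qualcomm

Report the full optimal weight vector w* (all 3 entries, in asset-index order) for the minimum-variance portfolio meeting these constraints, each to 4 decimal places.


x=Σ⁻¹μ = [1.8174  1.7890  0.3782]
y=Σ⁻¹𝟙 = [8.4389  13.9567  13.0893]
a=μᵀx=0.541415  b=𝟙ᵀx=3.984601  c=𝟙ᵀy=35.484982  D=ac−b²=3.335038
λ₁=(c·0.145−b)/D = (35.484982·0.145−3.984601)/3.335038 = 0.348038
λ₂=(a−b·0.145)/D = (0.541415−3.984601·0.145)/3.335038 = -0.010900
w* = 0.348038·x + -0.010900·y:
  w_0 = 0.348038·1.8174 + -0.010900·8.4389 = 0.5405  (Ford)
  w_1 = 0.348038·1.7890 + -0.010900·13.9567 = 0.4705  (Kellogg)
  w_2 = 0.348038·0.3782 + -0.010900·13.0893 = -0.0111  (Qualcomm)
Σw_i=1.0000  μᵀw=0.1450
σ²=wᵀΣw=λ₁·μ_p+λ₂ = 0.348038·0.145 + -0.010900 = 0.039565 ≈ 0.0396

0.5405  0.4705  -0.0111


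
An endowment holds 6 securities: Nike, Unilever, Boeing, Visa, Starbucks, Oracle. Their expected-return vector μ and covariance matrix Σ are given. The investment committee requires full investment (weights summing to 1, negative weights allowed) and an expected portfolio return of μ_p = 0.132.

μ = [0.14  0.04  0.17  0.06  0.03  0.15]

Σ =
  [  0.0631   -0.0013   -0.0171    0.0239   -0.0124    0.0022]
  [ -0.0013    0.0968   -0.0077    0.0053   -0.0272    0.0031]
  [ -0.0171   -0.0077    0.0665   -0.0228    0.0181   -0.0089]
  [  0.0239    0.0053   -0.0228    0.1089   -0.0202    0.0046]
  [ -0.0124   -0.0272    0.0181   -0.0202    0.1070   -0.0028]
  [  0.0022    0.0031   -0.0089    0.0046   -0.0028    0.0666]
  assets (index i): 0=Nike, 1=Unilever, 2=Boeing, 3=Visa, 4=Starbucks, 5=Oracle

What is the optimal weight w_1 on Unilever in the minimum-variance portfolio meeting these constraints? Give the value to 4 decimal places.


p=Σ⁻¹μ = [3.0311  0.7436  3.8883  0.6179  0.3479  2.6091]
q=Σ⁻¹𝟙 = [20.8160  15.3586  24.3044  10.8537  14.0371  16.7009]
a=μᵀp=1.553973  b=𝟙ᵀp=11.237801  c=𝟙ᵀq=102.070694  D=ac−b²=32.326950
λ₁=(c·0.132−b)/D = (102.070694·0.132−11.237801)/32.326950 = 0.069154
λ₂=(a−b·0.132)/D = (1.553973−11.237801·0.132)/32.326950 = 0.002183
w* = 0.069154·p + 0.002183·q:
  w_0 = 0.069154·3.0311 + 0.002183·20.8160 = 0.2551  (Nike)
  w_1 = 0.069154·0.7436 + 0.002183·15.3586 = 0.0850  (Unilever)
  w_2 = 0.069154·3.8883 + 0.002183·24.3044 = 0.3220  (Boeing)
  w_3 = 0.069154·0.6179 + 0.002183·10.8537 = 0.0664  (Visa)
  w_4 = 0.069154·0.3479 + 0.002183·14.0371 = 0.0547  (Starbucks)
  w_5 = 0.069154·2.6091 + 0.002183·16.7009 = 0.2169  (Oracle)
Σw_i=1.0000  μᵀw=0.1320
σ²=wᵀΣw=λ₁·μ_p+λ₂ = 0.069154·0.132 + 0.002183 = 0.011312 ≈ 0.0113

0.0850


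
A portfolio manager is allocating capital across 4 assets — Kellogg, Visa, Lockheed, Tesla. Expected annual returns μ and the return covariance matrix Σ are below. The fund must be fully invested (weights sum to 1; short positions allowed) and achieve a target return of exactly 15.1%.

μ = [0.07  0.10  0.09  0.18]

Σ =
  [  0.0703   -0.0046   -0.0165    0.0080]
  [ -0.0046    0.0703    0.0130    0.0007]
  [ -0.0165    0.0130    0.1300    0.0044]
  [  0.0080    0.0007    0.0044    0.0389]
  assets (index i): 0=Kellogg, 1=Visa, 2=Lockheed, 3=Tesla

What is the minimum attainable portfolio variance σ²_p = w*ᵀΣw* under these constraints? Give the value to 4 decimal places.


x=Σ⁻¹μ = [0.6989  1.3321  0.4988  4.4031]
y=Σ⁻¹𝟙 = [14.3914  13.5771  7.4280  21.6628]
a=μᵀx=1.019589  b=𝟙ᵀx=6.932928  c=𝟙ᵀy=57.059283  D=ac−b²=10.111496
λ₁=(c·0.151−b)/D = (57.059283·0.151−6.932928)/10.111496 = 0.166447
λ₂=(a−b·0.151)/D = (1.019589−6.932928·0.151)/10.111496 = -0.002698
w* = 0.166447·x + -0.002698·y:
  w_0 = 0.166447·0.6989 + -0.002698·14.3914 = 0.0775  (Kellogg)
  w_1 = 0.166447·1.3321 + -0.002698·13.5771 = 0.1851  (Visa)
  w_2 = 0.166447·0.4988 + -0.002698·7.4280 = 0.0630  (Lockheed)
  w_3 = 0.166447·4.4031 + -0.002698·21.6628 = 0.6744  (Tesla)
Σw_i=1.0000  μᵀw=0.1510
σ²=wᵀΣw=λ₁·μ_p+λ₂ = 0.166447·0.151 + -0.002698 = 0.022435 ≈ 0.0224

0.0224


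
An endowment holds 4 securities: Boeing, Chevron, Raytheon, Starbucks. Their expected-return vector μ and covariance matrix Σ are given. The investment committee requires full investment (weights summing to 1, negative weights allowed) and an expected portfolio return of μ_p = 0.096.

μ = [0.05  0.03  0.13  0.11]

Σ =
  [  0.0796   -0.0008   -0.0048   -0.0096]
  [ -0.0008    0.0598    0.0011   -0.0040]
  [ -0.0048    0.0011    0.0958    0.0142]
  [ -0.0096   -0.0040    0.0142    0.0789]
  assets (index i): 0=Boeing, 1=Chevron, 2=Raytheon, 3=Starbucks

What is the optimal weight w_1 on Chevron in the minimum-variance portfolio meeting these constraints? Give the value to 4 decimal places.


u=Σ⁻¹μ = [0.8646  0.5790  1.1991  1.3129]
v=Σ⁻¹𝟙 = [14.9415  17.6795  8.9416  13.7793]
a=μᵀu=0.360899  b=𝟙ᵀu=3.955591  c=𝟙ᵀv=55.341916  D=ac−b²=4.326165
λ₁=(c·0.096−b)/D = (55.341916·0.096−3.955591)/4.326165 = 0.313726
λ₂=(a−b·0.096)/D = (0.360899−3.955591·0.096)/4.326165 = -0.004354
w* = 0.313726·u + -0.004354·v:
  w_0 = 0.313726·0.8646 + -0.004354·14.9415 = 0.2062  (Boeing)
  w_1 = 0.313726·0.5790 + -0.004354·17.6795 = 0.1047  (Chevron)
  w_2 = 0.313726·1.1991 + -0.004354·8.9416 = 0.3372  (Raytheon)
  w_3 = 0.313726·1.3129 + -0.004354·13.7793 = 0.3519  (Starbucks)
Σw_i=1.0000  μᵀw=0.0960
σ²=wᵀΣw=λ₁·μ_p+λ₂ = 0.313726·0.096 + -0.004354 = 0.025763 ≈ 0.0258

0.1047


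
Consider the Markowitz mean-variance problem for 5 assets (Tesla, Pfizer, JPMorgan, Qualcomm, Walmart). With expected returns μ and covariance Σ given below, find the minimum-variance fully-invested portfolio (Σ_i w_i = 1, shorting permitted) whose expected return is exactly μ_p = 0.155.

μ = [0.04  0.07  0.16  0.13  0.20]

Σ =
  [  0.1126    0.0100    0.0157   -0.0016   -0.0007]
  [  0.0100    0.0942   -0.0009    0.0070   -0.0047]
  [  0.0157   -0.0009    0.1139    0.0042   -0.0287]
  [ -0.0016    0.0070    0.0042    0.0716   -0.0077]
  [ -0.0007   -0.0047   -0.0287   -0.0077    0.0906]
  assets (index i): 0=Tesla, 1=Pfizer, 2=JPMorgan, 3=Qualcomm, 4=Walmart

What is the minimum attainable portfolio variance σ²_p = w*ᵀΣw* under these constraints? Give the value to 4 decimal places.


0.0191

g=Σ⁻¹μ = [0.0397  0.7680  2.1100  1.9491  3.0817]
h=Σ⁻¹𝟙 = [6.7063  9.7767  11.5566  14.2537  16.4688]
a=μᵀg=1.262663  b=𝟙ᵀg=7.948422  c=𝟙ᵀh=58.762121  D=ac−b²=11.019313
λ₁=(c·0.155−b)/D = (58.762121·0.155−7.948422)/11.019313 = 0.105243
λ₂=(a−b·0.155)/D = (1.262663−7.948422·0.155)/11.019313 = 0.002782
w* = 0.105243·g + 0.002782·h:
  w_0 = 0.105243·0.0397 + 0.002782·6.7063 = 0.0228  (Tesla)
  w_1 = 0.105243·0.7680 + 0.002782·9.7767 = 0.1080  (Pfizer)
  w_2 = 0.105243·2.1100 + 0.002782·11.5566 = 0.2542  (JPMorgan)
  w_3 = 0.105243·1.9491 + 0.002782·14.2537 = 0.2448  (Qualcomm)
  w_4 = 0.105243·3.0817 + 0.002782·16.4688 = 0.3701  (Walmart)
Σw_i=1.0000  μᵀw=0.1550
σ²=wᵀΣw=λ₁·μ_p+λ₂ = 0.105243·0.155 + 0.002782 = 0.019095 ≈ 0.0191


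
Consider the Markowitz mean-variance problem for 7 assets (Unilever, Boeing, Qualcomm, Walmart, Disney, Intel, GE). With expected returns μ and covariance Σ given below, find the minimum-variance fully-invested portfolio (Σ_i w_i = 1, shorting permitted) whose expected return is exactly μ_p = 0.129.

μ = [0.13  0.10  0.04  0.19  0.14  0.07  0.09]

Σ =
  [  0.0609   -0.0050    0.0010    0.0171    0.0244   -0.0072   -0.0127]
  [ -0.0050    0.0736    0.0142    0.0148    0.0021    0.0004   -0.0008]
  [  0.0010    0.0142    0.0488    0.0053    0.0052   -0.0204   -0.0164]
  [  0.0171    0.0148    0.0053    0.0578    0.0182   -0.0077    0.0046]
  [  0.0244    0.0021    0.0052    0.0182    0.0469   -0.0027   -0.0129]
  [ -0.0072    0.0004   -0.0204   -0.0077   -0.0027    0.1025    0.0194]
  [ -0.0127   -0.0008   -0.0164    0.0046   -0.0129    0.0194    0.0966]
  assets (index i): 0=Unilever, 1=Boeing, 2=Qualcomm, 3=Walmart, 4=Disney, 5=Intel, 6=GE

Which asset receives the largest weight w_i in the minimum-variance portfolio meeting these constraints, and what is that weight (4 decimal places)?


Walmart (0.2743)

x=Σ⁻¹μ = [1.2503  0.7978  0.9417  2.0976  1.7674  0.9298  1.2119]
y=Σ⁻¹𝟙 = [14.8195  8.1642  26.9433  4.6734  13.5753  13.8553  15.7499]
a=μᵀx=1.100120  b=𝟙ᵀx=8.996539  c=𝟙ᵀy=97.780944  D=ac−b²=26.633066
λ₁=(c·0.129−b)/D = (97.780944·0.129−8.996539)/26.633066 = 0.135816
λ₂=(a−b·0.129)/D = (1.100120−8.996539·0.129)/26.633066 = -0.002269
w* = 0.135816·x + -0.002269·y:
  w_0 = 0.135816·1.2503 + -0.002269·14.8195 = 0.1362  (Unilever)
  w_1 = 0.135816·0.7978 + -0.002269·8.1642 = 0.0898  (Boeing)
  w_2 = 0.135816·0.9417 + -0.002269·26.9433 = 0.0668  (Qualcomm)
  w_3 = 0.135816·2.0976 + -0.002269·4.6734 = 0.2743  (Walmart)
  w_4 = 0.135816·1.7674 + -0.002269·13.5753 = 0.2092  (Disney)
  w_5 = 0.135816·0.9298 + -0.002269·13.8553 = 0.0948  (Intel)
  w_6 = 0.135816·1.2119 + -0.002269·15.7499 = 0.1289  (GE)
Σw_i=1.0000  μᵀw=0.1290
σ²=wᵀΣw=λ₁·μ_p+λ₂ = 0.135816·0.129 + -0.002269 = 0.015251 ≈ 0.0153


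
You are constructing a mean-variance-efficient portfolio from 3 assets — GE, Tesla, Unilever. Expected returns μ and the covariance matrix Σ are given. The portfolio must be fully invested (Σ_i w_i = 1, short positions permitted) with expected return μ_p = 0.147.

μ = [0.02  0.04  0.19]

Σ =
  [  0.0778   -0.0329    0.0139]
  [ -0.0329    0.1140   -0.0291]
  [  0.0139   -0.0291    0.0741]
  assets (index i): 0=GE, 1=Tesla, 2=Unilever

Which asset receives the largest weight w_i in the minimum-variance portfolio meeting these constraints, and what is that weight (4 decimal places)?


Unilever (0.7164)

p=Σ⁻¹μ = [0.2214  1.1766  2.9847]
q=Σ⁻¹𝟙 = [17.4649  18.2503  17.3863]
a=μᵀp=0.618578  b=𝟙ᵀp=4.382699  c=𝟙ᵀq=53.101418  D=ac−b²=13.639325
λ₁=(c·0.147−b)/D = (53.101418·0.147−4.382699)/13.639325 = 0.250981
λ₂=(a−b·0.147)/D = (0.618578−4.382699·0.147)/13.639325 = -0.001883
w* = 0.250981·p + -0.001883·q:
  w_0 = 0.250981·0.2214 + -0.001883·17.4649 = 0.0227  (GE)
  w_1 = 0.250981·1.1766 + -0.001883·18.2503 = 0.2610  (Tesla)
  w_2 = 0.250981·2.9847 + -0.001883·17.3863 = 0.7164  (Unilever)
Σw_i=1.0000  μᵀw=0.1470
σ²=wᵀΣw=λ₁·μ_p+λ₂ = 0.250981·0.147 + -0.001883 = 0.035011 ≈ 0.0350


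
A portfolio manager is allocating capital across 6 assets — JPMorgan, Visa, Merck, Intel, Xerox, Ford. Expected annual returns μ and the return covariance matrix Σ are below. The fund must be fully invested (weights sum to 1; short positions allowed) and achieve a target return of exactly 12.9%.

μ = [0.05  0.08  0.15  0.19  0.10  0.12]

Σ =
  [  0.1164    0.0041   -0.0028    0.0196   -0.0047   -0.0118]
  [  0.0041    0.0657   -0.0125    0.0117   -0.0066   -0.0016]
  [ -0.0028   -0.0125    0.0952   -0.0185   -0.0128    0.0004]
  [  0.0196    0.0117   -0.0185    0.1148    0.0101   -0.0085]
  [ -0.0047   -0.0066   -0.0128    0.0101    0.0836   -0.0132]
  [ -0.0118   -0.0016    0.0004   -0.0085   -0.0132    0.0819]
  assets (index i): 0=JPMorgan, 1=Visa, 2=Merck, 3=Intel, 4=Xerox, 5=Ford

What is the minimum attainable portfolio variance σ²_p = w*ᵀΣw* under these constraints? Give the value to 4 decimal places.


g=Σ⁻¹μ = [0.4065  1.5544  2.3761  1.8008  1.8070  2.0207]
h=Σ⁻¹𝟙 = [9.5960  18.8167  17.1441  7.5980  18.4795  17.6434]
a=μᵀg=1.266426  b=𝟙ᵀg=9.965547  c=𝟙ᵀh=89.277840  D=ac−b²=13.751651
λ₁=(c·0.129−b)/D = (89.277840·0.129−9.965547)/13.751651 = 0.112808
λ₂=(a−b·0.129)/D = (1.266426−9.965547·0.129)/13.751651 = -0.001391
w* = 0.112808·g + -0.001391·h:
  w_0 = 0.112808·0.4065 + -0.001391·9.5960 = 0.0325  (JPMorgan)
  w_1 = 0.112808·1.5544 + -0.001391·18.8167 = 0.1492  (Visa)
  w_2 = 0.112808·2.3761 + -0.001391·17.1441 = 0.2442  (Merck)
  w_3 = 0.112808·1.8008 + -0.001391·7.5980 = 0.1926  (Intel)
  w_4 = 0.112808·1.8070 + -0.001391·18.4795 = 0.1781  (Xerox)
  w_5 = 0.112808·2.0207 + -0.001391·17.6434 = 0.2034  (Ford)
Σw_i=1.0000  μᵀw=0.1290
σ²=wᵀΣw=λ₁·μ_p+λ₂ = 0.112808·0.129 + -0.001391 = 0.013161 ≈ 0.0132

0.0132


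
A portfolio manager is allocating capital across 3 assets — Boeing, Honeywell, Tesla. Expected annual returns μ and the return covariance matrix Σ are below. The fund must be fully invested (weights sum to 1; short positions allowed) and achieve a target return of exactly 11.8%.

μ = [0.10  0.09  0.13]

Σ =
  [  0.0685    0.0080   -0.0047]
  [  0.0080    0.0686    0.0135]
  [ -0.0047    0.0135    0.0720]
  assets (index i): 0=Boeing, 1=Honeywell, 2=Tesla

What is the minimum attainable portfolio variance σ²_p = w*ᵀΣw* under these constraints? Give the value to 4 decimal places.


x=Σ⁻¹μ = [1.4875  0.7933  1.7539]
y=Σ⁻¹𝟙 = [14.2697  10.3796  12.8742]
a=μᵀx=0.448162  b=𝟙ᵀx=4.034777  c=𝟙ᵀy=37.523473  D=ac−b²=0.537161
λ₁=(c·0.118−b)/D = (37.523473·0.118−4.034777)/0.537161 = 0.731610
λ₂=(a−b·0.118)/D = (0.448162−4.034777·0.118)/0.537161 = -0.052018
w* = 0.731610·x + -0.052018·y:
  w_0 = 0.731610·1.4875 + -0.052018·14.2697 = 0.3460  (Boeing)
  w_1 = 0.731610·0.7933 + -0.052018·10.3796 = 0.0405  (Honeywell)
  w_2 = 0.731610·1.7539 + -0.052018·12.8742 = 0.6135  (Tesla)
Σw_i=1.0000  μᵀw=0.1180
σ²=wᵀΣw=λ₁·μ_p+λ₂ = 0.731610·0.118 + -0.052018 = 0.034312 ≈ 0.0343

0.0343


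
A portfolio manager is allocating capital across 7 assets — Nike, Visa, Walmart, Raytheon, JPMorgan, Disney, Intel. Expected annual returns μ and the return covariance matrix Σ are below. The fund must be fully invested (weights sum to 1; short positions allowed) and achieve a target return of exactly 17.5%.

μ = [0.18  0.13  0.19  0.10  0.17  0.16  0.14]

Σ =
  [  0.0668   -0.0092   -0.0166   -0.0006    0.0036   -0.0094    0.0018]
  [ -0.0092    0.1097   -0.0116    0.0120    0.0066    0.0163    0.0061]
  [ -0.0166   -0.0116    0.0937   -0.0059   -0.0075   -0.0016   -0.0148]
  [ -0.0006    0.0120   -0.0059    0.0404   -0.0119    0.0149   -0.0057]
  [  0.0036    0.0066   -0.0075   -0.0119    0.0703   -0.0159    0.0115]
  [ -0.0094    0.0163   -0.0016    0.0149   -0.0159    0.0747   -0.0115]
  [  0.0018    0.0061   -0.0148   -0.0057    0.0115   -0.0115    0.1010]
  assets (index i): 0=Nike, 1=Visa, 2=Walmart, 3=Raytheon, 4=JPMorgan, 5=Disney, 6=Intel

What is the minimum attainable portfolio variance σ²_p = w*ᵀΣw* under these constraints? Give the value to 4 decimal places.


p=Σ⁻¹μ = [3.9196  0.8207  3.6377  3.0015  3.3904  2.9524  1.9193]
q=Σ⁻¹𝟙 = [22.0458  5.6460  21.1537  28.6187  21.1583  16.2280  13.3206]
a=μᵀp=3.120981  b=𝟙ᵀp=19.641568  c=𝟙ᵀq=128.171075  D=ac−b²=14.228254
λ₁=(c·0.175−b)/D = (128.171075·0.175−19.641568)/14.228254 = 0.195974
λ₂=(a−b·0.175)/D = (3.120981−19.641568·0.175)/14.228254 = -0.022230
w* = 0.195974·p + -0.022230·q:
  w_0 = 0.195974·3.9196 + -0.022230·22.0458 = 0.2781  (Nike)
  w_1 = 0.195974·0.8207 + -0.022230·5.6460 = 0.0353  (Visa)
  w_2 = 0.195974·3.6377 + -0.022230·21.1537 = 0.2426  (Walmart)
  w_3 = 0.195974·3.0015 + -0.022230·28.6187 = -0.0480  (Raytheon)
  w_4 = 0.195974·3.3904 + -0.022230·21.1583 = 0.1941  (JPMorgan)
  w_5 = 0.195974·2.9524 + -0.022230·16.2280 = 0.2178  (Disney)
  w_6 = 0.195974·1.9193 + -0.022230·13.3206 = 0.0800  (Intel)
Σw_i=1.0000  μᵀw=0.1750
σ²=wᵀΣw=λ₁·μ_p+λ₂ = 0.195974·0.175 + -0.022230 = 0.012066 ≈ 0.0121

0.0121


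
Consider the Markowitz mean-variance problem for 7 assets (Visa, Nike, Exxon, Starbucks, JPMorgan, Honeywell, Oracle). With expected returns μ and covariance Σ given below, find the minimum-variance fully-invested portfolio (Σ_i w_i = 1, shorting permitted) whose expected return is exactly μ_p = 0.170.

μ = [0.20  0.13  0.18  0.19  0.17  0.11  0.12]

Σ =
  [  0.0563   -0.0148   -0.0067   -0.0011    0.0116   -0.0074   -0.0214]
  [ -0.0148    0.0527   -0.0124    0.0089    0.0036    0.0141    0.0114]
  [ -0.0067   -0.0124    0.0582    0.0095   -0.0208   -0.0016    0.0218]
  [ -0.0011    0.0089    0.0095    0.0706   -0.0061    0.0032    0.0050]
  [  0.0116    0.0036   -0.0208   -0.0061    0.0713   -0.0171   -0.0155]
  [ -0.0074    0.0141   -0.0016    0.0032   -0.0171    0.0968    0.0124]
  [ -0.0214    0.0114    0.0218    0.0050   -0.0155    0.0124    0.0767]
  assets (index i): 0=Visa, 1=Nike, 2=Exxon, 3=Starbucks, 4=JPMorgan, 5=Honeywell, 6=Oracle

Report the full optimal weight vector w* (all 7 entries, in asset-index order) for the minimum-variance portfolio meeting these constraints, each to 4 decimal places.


p=Σ⁻¹μ = [5.1767  3.8763  5.0439  1.7533  3.6169  1.4550  1.3805]
q=Σ⁻¹𝟙 = [29.2884  25.5038  28.6759  8.1430  22.2742  11.5373  11.3737]
a=μᵀp=3.720867  b=𝟙ᵀp=22.302578  c=𝟙ᵀq=136.796385  D=ac−b²=11.596107
λ₁=(c·0.170−b)/D = (136.796385·0.170−22.302578)/11.596107 = 0.082166
λ₂=(a−b·0.170)/D = (3.720867−22.302578·0.170)/11.596107 = -0.006086
w* = 0.082166·p + -0.006086·q:
  w_0 = 0.082166·5.1767 + -0.006086·29.2884 = 0.2471  (Visa)
  w_1 = 0.082166·3.8763 + -0.006086·25.5038 = 0.1633  (Nike)
  w_2 = 0.082166·5.0439 + -0.006086·28.6759 = 0.2399  (Exxon)
  w_3 = 0.082166·1.7533 + -0.006086·8.1430 = 0.0945  (Starbucks)
  w_4 = 0.082166·3.6169 + -0.006086·22.2742 = 0.1616  (JPMorgan)
  w_5 = 0.082166·1.4550 + -0.006086·11.5373 = 0.0493  (Honeywell)
  w_6 = 0.082166·1.3805 + -0.006086·11.3737 = 0.0442  (Oracle)
Σw_i=1.0000  μᵀw=0.1700
σ²=wᵀΣw=λ₁·μ_p+λ₂ = 0.082166·0.170 + -0.006086 = 0.007882 ≈ 0.0079

0.2471  0.1633  0.2399  0.0945  0.1616  0.0493  0.0442


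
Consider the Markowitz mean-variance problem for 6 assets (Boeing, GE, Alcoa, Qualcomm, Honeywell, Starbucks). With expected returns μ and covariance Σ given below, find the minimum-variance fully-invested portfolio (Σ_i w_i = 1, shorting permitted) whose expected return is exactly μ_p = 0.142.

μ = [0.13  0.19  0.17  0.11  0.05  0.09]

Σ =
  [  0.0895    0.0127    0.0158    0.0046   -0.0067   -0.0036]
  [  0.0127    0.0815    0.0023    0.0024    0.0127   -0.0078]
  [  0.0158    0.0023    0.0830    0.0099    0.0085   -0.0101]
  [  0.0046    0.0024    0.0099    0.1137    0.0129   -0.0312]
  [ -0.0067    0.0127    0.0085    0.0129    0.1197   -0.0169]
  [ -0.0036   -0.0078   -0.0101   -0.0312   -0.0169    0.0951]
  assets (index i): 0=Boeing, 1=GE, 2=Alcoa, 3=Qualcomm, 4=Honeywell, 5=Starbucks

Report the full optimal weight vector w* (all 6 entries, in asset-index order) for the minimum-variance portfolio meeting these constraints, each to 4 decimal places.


x=Σ⁻¹μ = [0.8278  2.2519  1.8821  1.1895  0.2161  1.7909]
y=Σ⁻¹𝟙 = [8.6301  10.7347  10.0949  11.3348  8.2996  17.9881]
a=μᵀx=1.158266  b=𝟙ᵀx=8.158363  c=𝟙ᵀy=67.082109  D=ac−b²=11.140075
λ₁=(c·0.142−b)/D = (67.082109·0.142−8.158363)/11.140075 = 0.122737
λ₂=(a−b·0.142)/D = (1.158266−8.158363·0.142)/11.140075 = -0.000020
w* = 0.122737·x + -0.000020·y:
  w_0 = 0.122737·0.8278 + -0.000020·8.6301 = 0.1014  (Boeing)
  w_1 = 0.122737·2.2519 + -0.000020·10.7347 = 0.2762  (GE)
  w_2 = 0.122737·1.8821 + -0.000020·10.0949 = 0.2308  (Alcoa)
  w_3 = 0.122737·1.1895 + -0.000020·11.3348 = 0.1458  (Qualcomm)
  w_4 = 0.122737·0.2161 + -0.000020·8.2996 = 0.0264  (Honeywell)
  w_5 = 0.122737·1.7909 + -0.000020·17.9881 = 0.2195  (Starbucks)
Σw_i=1.0000  μᵀw=0.1420
σ²=wᵀΣw=λ₁·μ_p+λ₂ = 0.122737·0.142 + -0.000020 = 0.017409 ≈ 0.0174

0.1014  0.2762  0.2308  0.1458  0.0264  0.2195


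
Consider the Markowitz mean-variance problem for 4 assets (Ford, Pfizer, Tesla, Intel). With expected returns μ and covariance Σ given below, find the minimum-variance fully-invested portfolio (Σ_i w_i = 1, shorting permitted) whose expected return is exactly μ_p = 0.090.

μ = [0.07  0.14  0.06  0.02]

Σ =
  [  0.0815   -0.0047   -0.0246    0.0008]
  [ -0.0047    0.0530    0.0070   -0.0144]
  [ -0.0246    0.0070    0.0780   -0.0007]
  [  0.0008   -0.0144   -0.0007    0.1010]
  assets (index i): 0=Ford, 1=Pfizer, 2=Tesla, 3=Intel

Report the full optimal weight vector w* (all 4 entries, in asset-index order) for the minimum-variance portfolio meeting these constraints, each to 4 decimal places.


g=Σ⁻¹μ = [1.2957  2.7943  0.9324  0.5926]
h=Σ⁻¹𝟙 = [18.4731  21.8135  16.8055  12.9812]
a=μᵀg=0.549691  b=𝟙ᵀg=5.614953  c=𝟙ᵀh=70.073212  D=ac−b²=6.990911
λ₁=(c·0.090−b)/D = (70.073212·0.090−5.614953)/6.990911 = 0.098934
λ₂=(a−b·0.090)/D = (0.549691−5.614953·0.090)/6.990911 = 0.006343
w* = 0.098934·g + 0.006343·h:
  w_0 = 0.098934·1.2957 + 0.006343·18.4731 = 0.2454  (Ford)
  w_1 = 0.098934·2.7943 + 0.006343·21.8135 = 0.4148  (Pfizer)
  w_2 = 0.098934·0.9324 + 0.006343·16.8055 = 0.1988  (Tesla)
  w_3 = 0.098934·0.5926 + 0.006343·12.9812 = 0.1410  (Intel)
Σw_i=1.0000  μᵀw=0.0900
σ²=wᵀΣw=λ₁·μ_p+λ₂ = 0.098934·0.090 + 0.006343 = 0.015247 ≈ 0.0152

0.2454  0.4148  0.1988  0.1410
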